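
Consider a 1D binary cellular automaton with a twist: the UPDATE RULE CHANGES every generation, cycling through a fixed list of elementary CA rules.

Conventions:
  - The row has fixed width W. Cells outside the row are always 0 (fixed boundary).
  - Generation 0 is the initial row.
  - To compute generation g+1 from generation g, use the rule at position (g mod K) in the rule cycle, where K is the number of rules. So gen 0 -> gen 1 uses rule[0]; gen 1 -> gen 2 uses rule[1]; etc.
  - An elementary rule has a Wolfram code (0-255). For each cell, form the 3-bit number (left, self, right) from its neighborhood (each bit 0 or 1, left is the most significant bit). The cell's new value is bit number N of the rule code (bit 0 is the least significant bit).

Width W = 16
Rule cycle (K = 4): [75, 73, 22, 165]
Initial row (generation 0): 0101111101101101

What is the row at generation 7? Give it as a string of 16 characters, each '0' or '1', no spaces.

Gen 0: 0101111101101101
Gen 1 (rule 75): 1001000101101100
Gen 2 (rule 73): 0000010001101101
Gen 3 (rule 22): 0000111010000001
Gen 4 (rule 165): 1110010110111101
Gen 5 (rule 75): 1010100110100100
Gen 6 (rule 73): 0000000110000001
Gen 7 (rule 22): 0000001001000011

Answer: 0000001001000011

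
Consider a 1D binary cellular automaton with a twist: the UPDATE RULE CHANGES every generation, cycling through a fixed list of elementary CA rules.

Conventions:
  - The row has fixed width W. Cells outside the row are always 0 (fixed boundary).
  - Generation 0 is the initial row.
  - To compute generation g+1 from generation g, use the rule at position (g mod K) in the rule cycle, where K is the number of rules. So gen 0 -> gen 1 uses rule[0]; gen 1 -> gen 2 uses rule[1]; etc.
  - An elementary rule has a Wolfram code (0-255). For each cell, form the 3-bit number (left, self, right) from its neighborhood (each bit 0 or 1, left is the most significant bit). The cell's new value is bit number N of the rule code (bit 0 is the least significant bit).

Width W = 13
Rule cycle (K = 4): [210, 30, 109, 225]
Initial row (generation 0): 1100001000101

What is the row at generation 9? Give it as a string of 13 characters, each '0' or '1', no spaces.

Gen 0: 1100001000101
Gen 1 (rule 210): 0110010101000
Gen 2 (rule 30): 1101110101100
Gen 3 (rule 109): 1111011111101
Gen 4 (rule 225): 0111101111110
Gen 5 (rule 210): 1011100111111
Gen 6 (rule 30): 1010011100000
Gen 7 (rule 109): 1110010101111
Gen 8 (rule 225): 0110001010111
Gen 9 (rule 210): 1011010000011

Answer: 1011010000011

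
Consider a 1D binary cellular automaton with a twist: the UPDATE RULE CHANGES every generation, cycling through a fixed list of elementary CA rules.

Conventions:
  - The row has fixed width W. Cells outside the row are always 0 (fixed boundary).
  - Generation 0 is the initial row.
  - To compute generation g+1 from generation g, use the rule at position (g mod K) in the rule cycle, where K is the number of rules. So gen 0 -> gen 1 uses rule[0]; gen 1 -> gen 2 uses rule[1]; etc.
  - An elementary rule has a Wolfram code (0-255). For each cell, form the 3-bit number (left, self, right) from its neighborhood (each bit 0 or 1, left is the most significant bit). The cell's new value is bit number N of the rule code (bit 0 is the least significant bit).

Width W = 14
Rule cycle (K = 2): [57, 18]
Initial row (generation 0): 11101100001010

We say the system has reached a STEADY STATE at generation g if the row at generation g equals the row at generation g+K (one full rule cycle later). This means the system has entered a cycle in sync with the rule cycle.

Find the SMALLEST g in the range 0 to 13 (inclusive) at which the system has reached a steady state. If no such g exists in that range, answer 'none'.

Gen 0: 11101100001010
Gen 1 (rule 57): 10011011100101
Gen 2 (rule 18): 01100000011000
Gen 3 (rule 57): 01011111010111
Gen 4 (rule 18): 10000000000000
Gen 5 (rule 57): 01111111111111
Gen 6 (rule 18): 10000000000000
Gen 7 (rule 57): 01111111111111
Gen 8 (rule 18): 10000000000000
Gen 9 (rule 57): 01111111111111
Gen 10 (rule 18): 10000000000000
Gen 11 (rule 57): 01111111111111
Gen 12 (rule 18): 10000000000000
Gen 13 (rule 57): 01111111111111
Gen 14 (rule 18): 10000000000000
Gen 15 (rule 57): 01111111111111

Answer: 4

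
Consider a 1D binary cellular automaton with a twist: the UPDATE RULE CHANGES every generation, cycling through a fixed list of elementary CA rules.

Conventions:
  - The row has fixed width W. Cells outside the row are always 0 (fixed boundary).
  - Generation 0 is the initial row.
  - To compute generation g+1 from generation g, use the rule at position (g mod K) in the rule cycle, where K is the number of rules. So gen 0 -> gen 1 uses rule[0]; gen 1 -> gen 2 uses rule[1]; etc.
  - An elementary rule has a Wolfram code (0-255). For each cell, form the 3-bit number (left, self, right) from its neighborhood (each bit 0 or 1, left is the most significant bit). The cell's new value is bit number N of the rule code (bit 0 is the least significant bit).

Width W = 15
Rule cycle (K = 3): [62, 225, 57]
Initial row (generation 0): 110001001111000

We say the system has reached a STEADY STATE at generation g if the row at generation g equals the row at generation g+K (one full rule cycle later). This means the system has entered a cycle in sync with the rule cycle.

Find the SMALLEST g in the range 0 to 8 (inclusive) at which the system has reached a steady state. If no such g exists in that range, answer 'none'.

Answer: none

Derivation:
Gen 0: 110001001111000
Gen 1 (rule 62): 101011111000100
Gen 2 (rule 225): 010101111010001
Gen 3 (rule 57): 001011000101100
Gen 4 (rule 62): 011110101111010
Gen 5 (rule 225): 001111010111100
Gen 6 (rule 57): 101000101100011
Gen 7 (rule 62): 111101111010110
Gen 8 (rule 225): 011110111101010
Gen 9 (rule 57): 010001100010101
Gen 10 (rule 62): 111011010111111
Gen 11 (rule 225): 011101101011111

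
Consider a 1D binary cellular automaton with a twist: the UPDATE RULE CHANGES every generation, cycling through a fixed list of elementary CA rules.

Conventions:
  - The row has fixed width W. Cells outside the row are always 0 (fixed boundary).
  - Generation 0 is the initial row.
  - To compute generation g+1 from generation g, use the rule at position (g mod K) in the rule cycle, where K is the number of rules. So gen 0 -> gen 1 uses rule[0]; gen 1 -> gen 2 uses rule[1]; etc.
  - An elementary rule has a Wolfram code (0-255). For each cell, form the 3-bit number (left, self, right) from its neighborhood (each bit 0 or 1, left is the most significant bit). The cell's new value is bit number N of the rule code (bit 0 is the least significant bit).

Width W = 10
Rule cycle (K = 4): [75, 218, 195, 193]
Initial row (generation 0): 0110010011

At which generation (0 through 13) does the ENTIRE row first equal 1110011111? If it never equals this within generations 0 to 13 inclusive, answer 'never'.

Gen 0: 0110010011
Gen 1 (rule 75): 1110100111
Gen 2 (rule 218): 1110011111
Gen 3 (rule 195): 0110101111
Gen 4 (rule 193): 0010000111
Gen 5 (rule 75): 1100111101
Gen 6 (rule 218): 1111111100
Gen 7 (rule 195): 0111111101
Gen 8 (rule 193): 0011111100
Gen 9 (rule 75): 1110000101
Gen 10 (rule 218): 1111001000
Gen 11 (rule 195): 0111010011
Gen 12 (rule 193): 0011000001
Gen 13 (rule 75): 1111011110

Answer: 2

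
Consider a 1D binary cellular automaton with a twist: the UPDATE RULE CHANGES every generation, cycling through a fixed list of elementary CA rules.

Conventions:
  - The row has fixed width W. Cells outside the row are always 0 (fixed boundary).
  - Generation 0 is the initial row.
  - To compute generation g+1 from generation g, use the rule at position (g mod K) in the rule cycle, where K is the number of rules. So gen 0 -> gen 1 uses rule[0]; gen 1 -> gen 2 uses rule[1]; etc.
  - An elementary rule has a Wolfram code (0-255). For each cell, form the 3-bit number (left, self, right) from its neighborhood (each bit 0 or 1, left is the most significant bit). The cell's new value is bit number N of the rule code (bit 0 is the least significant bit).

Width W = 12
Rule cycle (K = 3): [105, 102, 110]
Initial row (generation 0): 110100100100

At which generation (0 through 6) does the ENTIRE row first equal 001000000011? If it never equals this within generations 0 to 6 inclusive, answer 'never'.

Answer: 2

Derivation:
Gen 0: 110100100100
Gen 1 (rule 105): 111000000001
Gen 2 (rule 102): 001000000011
Gen 3 (rule 110): 011000000111
Gen 4 (rule 105): 011011110101
Gen 5 (rule 102): 101100011111
Gen 6 (rule 110): 111100110001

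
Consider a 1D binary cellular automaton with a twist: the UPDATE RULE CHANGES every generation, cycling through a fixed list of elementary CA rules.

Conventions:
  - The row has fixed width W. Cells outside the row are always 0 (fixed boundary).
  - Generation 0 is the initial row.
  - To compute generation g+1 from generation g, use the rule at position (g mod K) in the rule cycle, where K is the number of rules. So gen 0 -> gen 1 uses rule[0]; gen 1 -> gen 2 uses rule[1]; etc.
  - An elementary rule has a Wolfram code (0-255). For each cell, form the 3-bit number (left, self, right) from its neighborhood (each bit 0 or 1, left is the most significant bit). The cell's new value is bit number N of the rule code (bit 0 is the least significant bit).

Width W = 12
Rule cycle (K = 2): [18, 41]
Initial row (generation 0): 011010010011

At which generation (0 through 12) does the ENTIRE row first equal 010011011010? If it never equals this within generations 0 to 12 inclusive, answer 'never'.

Gen 0: 011010010011
Gen 1 (rule 18): 100001101100
Gen 2 (rule 41): 001101011001
Gen 3 (rule 18): 010000000110
Gen 4 (rule 41): 000111110100
Gen 5 (rule 18): 001000000010
Gen 6 (rule 41): 100011111000
Gen 7 (rule 18): 010100000100
Gen 8 (rule 41): 001001110001
Gen 9 (rule 18): 010110001010
Gen 10 (rule 41): 001100100100
Gen 11 (rule 18): 010011011010
Gen 12 (rule 41): 000010110100

Answer: 11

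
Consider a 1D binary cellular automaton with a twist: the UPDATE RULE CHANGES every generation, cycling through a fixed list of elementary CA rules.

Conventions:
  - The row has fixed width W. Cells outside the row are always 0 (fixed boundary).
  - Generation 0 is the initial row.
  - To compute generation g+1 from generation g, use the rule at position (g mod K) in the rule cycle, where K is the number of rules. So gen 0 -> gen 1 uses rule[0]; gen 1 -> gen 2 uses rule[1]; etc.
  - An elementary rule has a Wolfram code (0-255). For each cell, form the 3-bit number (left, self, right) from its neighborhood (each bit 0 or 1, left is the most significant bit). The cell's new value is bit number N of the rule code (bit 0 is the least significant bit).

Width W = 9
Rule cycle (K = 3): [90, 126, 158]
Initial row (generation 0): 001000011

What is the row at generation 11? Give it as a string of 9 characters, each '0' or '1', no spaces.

Gen 0: 001000011
Gen 1 (rule 90): 010100111
Gen 2 (rule 126): 111111101
Gen 3 (rule 158): 111111001
Gen 4 (rule 90): 100001110
Gen 5 (rule 126): 110011011
Gen 6 (rule 158): 101110010
Gen 7 (rule 90): 001011101
Gen 8 (rule 126): 011110111
Gen 9 (rule 158): 111100110
Gen 10 (rule 90): 100111111
Gen 11 (rule 126): 111100001

Answer: 111100001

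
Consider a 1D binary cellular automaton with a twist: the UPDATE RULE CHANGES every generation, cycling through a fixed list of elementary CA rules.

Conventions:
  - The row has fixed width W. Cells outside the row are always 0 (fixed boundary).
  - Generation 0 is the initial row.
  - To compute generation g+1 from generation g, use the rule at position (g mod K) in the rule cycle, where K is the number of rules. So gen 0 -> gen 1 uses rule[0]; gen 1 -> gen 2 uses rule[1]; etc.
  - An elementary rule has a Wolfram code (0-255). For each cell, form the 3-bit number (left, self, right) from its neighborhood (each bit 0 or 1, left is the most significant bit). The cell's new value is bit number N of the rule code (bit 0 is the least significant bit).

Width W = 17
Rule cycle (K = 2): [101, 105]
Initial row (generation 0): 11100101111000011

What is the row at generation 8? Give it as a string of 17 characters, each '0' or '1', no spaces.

Answer: 00111100100010010

Derivation:
Gen 0: 11100101111000011
Gen 1 (rule 101): 00100110001011001
Gen 2 (rule 105): 10000110100111000
Gen 3 (rule 101): 10110011100001011
Gen 4 (rule 105): 01110010101100111
Gen 5 (rule 101): 00010011110100001
Gen 6 (rule 105): 11000010011001100
Gen 7 (rule 101): 01011010001000101
Gen 8 (rule 105): 00111100100010010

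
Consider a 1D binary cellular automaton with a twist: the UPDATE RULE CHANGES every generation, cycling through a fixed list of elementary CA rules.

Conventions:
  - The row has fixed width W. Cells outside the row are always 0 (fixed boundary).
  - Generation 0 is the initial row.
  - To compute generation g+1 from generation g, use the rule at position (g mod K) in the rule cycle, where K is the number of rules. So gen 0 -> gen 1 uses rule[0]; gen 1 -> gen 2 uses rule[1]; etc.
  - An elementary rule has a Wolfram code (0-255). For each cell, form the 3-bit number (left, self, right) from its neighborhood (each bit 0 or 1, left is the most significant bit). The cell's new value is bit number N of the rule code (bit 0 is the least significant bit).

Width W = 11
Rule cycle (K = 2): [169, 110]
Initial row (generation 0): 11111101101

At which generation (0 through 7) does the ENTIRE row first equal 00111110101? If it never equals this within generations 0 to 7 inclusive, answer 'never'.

Answer: never

Derivation:
Gen 0: 11111101101
Gen 1 (rule 169): 11111011010
Gen 2 (rule 110): 10001111110
Gen 3 (rule 169): 00101111100
Gen 4 (rule 110): 01111000100
Gen 5 (rule 169): 01110010001
Gen 6 (rule 110): 11010110011
Gen 7 (rule 169): 10101100010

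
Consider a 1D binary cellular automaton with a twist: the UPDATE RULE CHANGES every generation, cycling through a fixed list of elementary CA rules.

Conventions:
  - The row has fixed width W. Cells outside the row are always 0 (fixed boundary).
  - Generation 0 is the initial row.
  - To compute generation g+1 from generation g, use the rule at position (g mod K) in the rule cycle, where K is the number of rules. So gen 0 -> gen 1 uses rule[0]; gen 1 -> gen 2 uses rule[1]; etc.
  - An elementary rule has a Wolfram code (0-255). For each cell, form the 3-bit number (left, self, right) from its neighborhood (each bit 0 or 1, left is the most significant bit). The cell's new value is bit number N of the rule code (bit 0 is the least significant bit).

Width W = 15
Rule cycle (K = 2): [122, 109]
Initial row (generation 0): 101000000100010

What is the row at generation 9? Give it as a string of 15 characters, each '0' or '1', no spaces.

Answer: 101000101101111

Derivation:
Gen 0: 101000000100010
Gen 1 (rule 122): 010100001010101
Gen 2 (rule 109): 011101101111111
Gen 3 (rule 122): 110111111000001
Gen 4 (rule 109): 111100001011101
Gen 5 (rule 122): 100110010110110
Gen 6 (rule 109): 100110011111110
Gen 7 (rule 122): 011111110000011
Gen 8 (rule 109): 010000010111011
Gen 9 (rule 122): 101000101101111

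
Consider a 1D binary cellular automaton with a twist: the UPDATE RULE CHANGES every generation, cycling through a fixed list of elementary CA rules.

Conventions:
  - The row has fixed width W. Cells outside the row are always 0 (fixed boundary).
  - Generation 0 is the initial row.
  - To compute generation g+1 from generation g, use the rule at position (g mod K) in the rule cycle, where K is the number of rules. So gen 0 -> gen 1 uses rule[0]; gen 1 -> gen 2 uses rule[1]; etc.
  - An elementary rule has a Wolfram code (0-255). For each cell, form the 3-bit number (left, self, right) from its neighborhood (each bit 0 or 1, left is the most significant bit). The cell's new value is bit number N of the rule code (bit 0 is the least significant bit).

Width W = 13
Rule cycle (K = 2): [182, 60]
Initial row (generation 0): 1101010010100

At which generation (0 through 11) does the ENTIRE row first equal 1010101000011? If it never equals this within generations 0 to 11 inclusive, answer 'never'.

Answer: never

Derivation:
Gen 0: 1101010010100
Gen 1 (rule 182): 0011111111110
Gen 2 (rule 60): 0010000000001
Gen 3 (rule 182): 0111000000011
Gen 4 (rule 60): 0100100000010
Gen 5 (rule 182): 1111110000111
Gen 6 (rule 60): 1000001000100
Gen 7 (rule 182): 1100011101110
Gen 8 (rule 60): 1010010011001
Gen 9 (rule 182): 1111111100111
Gen 10 (rule 60): 1000000010100
Gen 11 (rule 182): 1100000111110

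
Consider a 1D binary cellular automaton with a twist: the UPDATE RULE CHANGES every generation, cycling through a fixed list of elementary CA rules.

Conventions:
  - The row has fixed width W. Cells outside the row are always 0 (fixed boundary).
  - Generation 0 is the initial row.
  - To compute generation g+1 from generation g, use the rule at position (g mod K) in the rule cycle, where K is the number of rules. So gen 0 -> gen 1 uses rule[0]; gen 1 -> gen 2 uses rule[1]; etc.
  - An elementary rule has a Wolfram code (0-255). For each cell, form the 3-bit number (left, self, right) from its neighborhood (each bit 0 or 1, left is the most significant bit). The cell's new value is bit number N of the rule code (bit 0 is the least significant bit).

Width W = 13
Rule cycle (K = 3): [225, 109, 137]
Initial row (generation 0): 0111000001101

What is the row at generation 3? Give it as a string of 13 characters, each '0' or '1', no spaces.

Gen 0: 0111000001101
Gen 1 (rule 225): 0011011100110
Gen 2 (rule 109): 1011110100110
Gen 3 (rule 137): 0011100000100

Answer: 0011100000100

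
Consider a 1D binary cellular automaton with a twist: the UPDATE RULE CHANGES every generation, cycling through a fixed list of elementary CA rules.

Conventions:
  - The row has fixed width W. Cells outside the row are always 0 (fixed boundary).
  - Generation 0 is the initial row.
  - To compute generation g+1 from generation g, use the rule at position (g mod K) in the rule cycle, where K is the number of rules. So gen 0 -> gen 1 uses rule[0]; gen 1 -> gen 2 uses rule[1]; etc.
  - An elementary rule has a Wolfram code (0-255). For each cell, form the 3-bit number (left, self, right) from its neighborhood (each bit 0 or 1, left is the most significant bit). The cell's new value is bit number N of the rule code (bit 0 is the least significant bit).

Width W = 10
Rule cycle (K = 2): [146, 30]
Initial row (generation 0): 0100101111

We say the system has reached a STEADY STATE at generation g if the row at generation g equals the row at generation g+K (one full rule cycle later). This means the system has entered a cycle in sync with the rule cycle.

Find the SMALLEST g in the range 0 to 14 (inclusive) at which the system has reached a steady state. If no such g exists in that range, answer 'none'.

Answer: 3

Derivation:
Gen 0: 0100101111
Gen 1 (rule 146): 1011000110
Gen 2 (rule 30): 1010101101
Gen 3 (rule 146): 0000000000
Gen 4 (rule 30): 0000000000
Gen 5 (rule 146): 0000000000
Gen 6 (rule 30): 0000000000
Gen 7 (rule 146): 0000000000
Gen 8 (rule 30): 0000000000
Gen 9 (rule 146): 0000000000
Gen 10 (rule 30): 0000000000
Gen 11 (rule 146): 0000000000
Gen 12 (rule 30): 0000000000
Gen 13 (rule 146): 0000000000
Gen 14 (rule 30): 0000000000
Gen 15 (rule 146): 0000000000
Gen 16 (rule 30): 0000000000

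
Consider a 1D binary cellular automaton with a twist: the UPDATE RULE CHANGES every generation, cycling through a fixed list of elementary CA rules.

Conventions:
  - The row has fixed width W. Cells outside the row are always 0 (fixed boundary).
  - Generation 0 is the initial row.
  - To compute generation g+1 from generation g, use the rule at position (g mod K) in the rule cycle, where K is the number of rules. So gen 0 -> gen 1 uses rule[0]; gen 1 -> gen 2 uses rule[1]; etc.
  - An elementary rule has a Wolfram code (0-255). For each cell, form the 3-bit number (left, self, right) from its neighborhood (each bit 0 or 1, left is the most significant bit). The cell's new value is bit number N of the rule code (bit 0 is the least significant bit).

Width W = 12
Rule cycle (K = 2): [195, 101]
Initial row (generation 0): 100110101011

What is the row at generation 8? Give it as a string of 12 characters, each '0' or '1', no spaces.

Answer: 110110010101

Derivation:
Gen 0: 100110101011
Gen 1 (rule 195): 001010000001
Gen 2 (rule 101): 101110111101
Gen 3 (rule 195): 000110011100
Gen 4 (rule 101): 110010000101
Gen 5 (rule 195): 010100111000
Gen 6 (rule 101): 011100001011
Gen 7 (rule 195): 101101110001
Gen 8 (rule 101): 110110010101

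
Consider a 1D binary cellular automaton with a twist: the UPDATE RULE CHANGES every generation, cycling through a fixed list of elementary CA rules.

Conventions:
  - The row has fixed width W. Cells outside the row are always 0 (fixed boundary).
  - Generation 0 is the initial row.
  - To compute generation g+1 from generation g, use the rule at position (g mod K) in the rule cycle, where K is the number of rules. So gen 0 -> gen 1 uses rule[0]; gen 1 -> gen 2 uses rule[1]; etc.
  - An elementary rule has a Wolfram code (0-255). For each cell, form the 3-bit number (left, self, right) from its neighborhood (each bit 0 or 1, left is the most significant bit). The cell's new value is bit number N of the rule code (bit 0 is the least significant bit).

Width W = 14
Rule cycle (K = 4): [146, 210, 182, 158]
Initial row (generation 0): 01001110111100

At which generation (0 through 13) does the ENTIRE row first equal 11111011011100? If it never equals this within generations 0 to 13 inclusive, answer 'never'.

Gen 0: 01001110111100
Gen 1 (rule 146): 10110100011010
Gen 2 (rule 210): 00010010101001
Gen 3 (rule 182): 00111111111111
Gen 4 (rule 158): 01111111111110
Gen 5 (rule 146): 10111111111101
Gen 6 (rule 210): 00011111111100
Gen 7 (rule 182): 00101111111010
Gen 8 (rule 158): 01101111110011
Gen 9 (rule 146): 10000111101100
Gen 10 (rule 210): 01001011100110
Gen 11 (rule 182): 11111101011001
Gen 12 (rule 158): 11111001010111
Gen 13 (rule 146): 01110110000010

Answer: never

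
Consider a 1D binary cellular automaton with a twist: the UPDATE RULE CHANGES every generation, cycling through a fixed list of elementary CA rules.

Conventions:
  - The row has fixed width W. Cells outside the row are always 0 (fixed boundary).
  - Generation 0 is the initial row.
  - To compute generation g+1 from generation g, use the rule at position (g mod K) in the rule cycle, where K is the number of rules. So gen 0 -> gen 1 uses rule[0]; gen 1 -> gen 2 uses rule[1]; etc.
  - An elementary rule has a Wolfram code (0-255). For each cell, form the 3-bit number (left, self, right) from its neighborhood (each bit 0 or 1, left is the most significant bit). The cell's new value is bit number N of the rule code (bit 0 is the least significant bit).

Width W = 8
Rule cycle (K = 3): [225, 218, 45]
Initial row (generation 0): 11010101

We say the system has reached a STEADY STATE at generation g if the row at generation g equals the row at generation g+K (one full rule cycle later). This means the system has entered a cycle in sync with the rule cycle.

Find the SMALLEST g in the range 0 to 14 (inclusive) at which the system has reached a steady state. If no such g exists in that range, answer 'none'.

Answer: none

Derivation:
Gen 0: 11010101
Gen 1 (rule 225): 01101010
Gen 2 (rule 218): 11100001
Gen 3 (rule 45): 10001101
Gen 4 (rule 225): 00100110
Gen 5 (rule 218): 01011111
Gen 6 (rule 45): 01110000
Gen 7 (rule 225): 00110111
Gen 8 (rule 218): 01110111
Gen 9 (rule 45): 01001100
Gen 10 (rule 225): 00000101
Gen 11 (rule 218): 00001000
Gen 12 (rule 45): 11101011
Gen 13 (rule 225): 01110101
Gen 14 (rule 218): 11110000
Gen 15 (rule 45): 10000111
Gen 16 (rule 225): 00110011
Gen 17 (rule 218): 01111111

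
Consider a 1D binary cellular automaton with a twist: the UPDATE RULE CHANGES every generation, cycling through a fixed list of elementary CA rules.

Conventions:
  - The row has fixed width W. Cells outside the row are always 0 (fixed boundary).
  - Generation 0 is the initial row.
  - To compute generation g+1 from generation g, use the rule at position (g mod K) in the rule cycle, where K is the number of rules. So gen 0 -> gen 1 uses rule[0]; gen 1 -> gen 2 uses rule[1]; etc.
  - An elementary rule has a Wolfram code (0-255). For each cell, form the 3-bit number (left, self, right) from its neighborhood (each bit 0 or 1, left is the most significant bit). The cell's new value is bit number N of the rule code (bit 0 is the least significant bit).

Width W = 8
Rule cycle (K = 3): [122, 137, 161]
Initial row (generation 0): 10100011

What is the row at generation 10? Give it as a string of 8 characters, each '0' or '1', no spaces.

Answer: 00001111

Derivation:
Gen 0: 10100011
Gen 1 (rule 122): 01010111
Gen 2 (rule 137): 00000110
Gen 3 (rule 161): 11110000
Gen 4 (rule 122): 10011000
Gen 5 (rule 137): 00010011
Gen 6 (rule 161): 11000000
Gen 7 (rule 122): 11100000
Gen 8 (rule 137): 11001111
Gen 9 (rule 161): 00000110
Gen 10 (rule 122): 00001111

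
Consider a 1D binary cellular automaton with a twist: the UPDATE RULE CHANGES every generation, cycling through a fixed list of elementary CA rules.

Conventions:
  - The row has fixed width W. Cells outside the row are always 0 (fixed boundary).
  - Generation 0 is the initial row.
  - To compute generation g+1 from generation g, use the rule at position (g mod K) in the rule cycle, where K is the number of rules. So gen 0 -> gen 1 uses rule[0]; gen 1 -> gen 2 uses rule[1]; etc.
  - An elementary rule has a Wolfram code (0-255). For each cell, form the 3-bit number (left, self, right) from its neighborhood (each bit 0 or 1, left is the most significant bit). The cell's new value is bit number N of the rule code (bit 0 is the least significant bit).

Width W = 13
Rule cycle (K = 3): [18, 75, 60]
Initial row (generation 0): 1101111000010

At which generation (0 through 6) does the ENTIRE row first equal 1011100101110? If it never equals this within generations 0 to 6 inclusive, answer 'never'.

Answer: never

Derivation:
Gen 0: 1101111000010
Gen 1 (rule 18): 0000000100101
Gen 2 (rule 75): 1111111001000
Gen 3 (rule 60): 1000000101100
Gen 4 (rule 18): 0100001000010
Gen 5 (rule 75): 1001110011100
Gen 6 (rule 60): 1101001010010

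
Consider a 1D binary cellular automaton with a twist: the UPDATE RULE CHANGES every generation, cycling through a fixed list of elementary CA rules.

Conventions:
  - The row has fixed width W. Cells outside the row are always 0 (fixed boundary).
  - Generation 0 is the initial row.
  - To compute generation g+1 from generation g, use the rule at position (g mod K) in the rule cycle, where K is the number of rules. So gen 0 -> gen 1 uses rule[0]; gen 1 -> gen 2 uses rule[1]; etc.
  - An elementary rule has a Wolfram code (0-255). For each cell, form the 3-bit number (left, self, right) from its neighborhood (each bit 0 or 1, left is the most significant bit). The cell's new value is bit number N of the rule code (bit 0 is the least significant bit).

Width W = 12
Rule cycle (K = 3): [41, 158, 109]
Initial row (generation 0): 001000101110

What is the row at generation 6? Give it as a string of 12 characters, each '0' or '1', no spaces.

Answer: 110011110001

Derivation:
Gen 0: 001000101110
Gen 1 (rule 41): 100010011000
Gen 2 (rule 158): 110111110100
Gen 3 (rule 109): 111100011101
Gen 4 (rule 41): 100001010010
Gen 5 (rule 158): 110011011111
Gen 6 (rule 109): 110011110001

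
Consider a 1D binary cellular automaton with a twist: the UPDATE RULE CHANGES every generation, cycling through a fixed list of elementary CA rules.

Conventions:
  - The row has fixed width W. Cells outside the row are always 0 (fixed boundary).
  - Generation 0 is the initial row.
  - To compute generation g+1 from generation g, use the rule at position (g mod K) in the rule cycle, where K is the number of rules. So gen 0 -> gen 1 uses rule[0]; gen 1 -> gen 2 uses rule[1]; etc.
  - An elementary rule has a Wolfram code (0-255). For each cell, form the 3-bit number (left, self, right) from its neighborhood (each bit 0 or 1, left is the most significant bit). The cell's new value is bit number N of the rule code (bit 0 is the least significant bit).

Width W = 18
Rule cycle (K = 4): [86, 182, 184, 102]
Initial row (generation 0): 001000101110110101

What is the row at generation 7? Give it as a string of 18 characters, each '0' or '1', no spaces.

Gen 0: 001000101110110101
Gen 1 (rule 86): 011101100010010101
Gen 2 (rule 182): 101010010111111111
Gen 3 (rule 184): 010101001111111110
Gen 4 (rule 102): 111111010000000010
Gen 5 (rule 86): 000001011000000111
Gen 6 (rule 182): 000011100100001010
Gen 7 (rule 184): 000011010010000101

Answer: 000011010010000101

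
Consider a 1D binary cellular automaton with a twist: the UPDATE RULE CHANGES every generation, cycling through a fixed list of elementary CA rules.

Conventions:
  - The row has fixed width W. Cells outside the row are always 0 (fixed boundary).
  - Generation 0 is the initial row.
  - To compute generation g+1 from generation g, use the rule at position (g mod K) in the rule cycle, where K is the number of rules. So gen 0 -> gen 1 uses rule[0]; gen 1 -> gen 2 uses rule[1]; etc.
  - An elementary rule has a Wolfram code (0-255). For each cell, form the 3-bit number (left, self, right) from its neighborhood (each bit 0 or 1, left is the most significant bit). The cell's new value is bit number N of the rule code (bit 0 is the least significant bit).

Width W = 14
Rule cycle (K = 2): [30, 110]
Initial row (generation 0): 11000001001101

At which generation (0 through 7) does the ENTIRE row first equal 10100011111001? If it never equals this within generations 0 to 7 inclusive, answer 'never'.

Gen 0: 11000001001101
Gen 1 (rule 30): 10100011111001
Gen 2 (rule 110): 11100110001011
Gen 3 (rule 30): 10011101011010
Gen 4 (rule 110): 10110111111110
Gen 5 (rule 30): 10100100000001
Gen 6 (rule 110): 11101100000011
Gen 7 (rule 30): 10001010000110

Answer: 1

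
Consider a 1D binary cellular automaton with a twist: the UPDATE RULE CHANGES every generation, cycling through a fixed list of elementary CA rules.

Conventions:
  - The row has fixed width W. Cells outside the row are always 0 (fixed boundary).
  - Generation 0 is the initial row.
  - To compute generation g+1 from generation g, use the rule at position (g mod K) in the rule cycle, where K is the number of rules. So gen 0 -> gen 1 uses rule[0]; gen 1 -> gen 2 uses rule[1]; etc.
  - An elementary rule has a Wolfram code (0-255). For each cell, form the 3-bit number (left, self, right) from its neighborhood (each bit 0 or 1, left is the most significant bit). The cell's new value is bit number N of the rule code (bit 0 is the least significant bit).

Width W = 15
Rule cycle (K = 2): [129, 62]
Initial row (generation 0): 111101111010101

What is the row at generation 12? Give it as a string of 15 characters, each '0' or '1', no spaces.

Gen 0: 111101111010101
Gen 1 (rule 129): 011000110000000
Gen 2 (rule 62): 110101101000000
Gen 3 (rule 129): 000000000011111
Gen 4 (rule 62): 000000000110000
Gen 5 (rule 129): 111111110000111
Gen 6 (rule 62): 100000001001100
Gen 7 (rule 129): 001111100000001
Gen 8 (rule 62): 011000010000011
Gen 9 (rule 129): 000011000111000
Gen 10 (rule 62): 000110101100100
Gen 11 (rule 129): 110000000000001
Gen 12 (rule 62): 101000000000011

Answer: 101000000000011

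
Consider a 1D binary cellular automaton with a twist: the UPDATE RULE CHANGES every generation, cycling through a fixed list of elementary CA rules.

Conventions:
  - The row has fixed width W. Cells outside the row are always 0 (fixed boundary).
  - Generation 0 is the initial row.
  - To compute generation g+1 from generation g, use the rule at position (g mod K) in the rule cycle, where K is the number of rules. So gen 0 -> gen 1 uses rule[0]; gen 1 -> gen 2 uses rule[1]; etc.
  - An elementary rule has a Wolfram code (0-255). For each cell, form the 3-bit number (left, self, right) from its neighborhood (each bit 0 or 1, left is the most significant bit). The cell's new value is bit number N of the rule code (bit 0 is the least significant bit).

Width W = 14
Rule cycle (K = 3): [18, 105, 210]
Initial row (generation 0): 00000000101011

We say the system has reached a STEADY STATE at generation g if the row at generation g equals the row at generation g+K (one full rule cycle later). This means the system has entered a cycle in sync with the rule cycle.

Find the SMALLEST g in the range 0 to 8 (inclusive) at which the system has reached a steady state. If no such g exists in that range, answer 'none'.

Answer: 4

Derivation:
Gen 0: 00000000101011
Gen 1 (rule 18): 00000001000000
Gen 2 (rule 105): 11111100011111
Gen 3 (rule 210): 01111110101111
Gen 4 (rule 18): 10000000000000
Gen 5 (rule 105): 00111111111111
Gen 6 (rule 210): 01011111111111
Gen 7 (rule 18): 10000000000000
Gen 8 (rule 105): 00111111111111
Gen 9 (rule 210): 01011111111111
Gen 10 (rule 18): 10000000000000
Gen 11 (rule 105): 00111111111111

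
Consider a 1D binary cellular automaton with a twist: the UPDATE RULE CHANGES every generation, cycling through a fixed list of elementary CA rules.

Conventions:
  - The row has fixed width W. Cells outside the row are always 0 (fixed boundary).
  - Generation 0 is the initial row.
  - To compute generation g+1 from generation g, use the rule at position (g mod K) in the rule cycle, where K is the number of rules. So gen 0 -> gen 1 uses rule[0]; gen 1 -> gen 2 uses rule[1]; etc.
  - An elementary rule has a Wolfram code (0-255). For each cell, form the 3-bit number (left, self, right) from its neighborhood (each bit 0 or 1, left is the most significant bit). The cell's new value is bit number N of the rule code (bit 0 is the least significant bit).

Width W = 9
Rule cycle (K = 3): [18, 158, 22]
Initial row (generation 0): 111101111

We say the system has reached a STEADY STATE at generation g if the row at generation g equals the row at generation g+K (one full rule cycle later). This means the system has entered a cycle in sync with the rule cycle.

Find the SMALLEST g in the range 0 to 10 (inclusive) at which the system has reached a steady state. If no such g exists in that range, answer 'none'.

Gen 0: 111101111
Gen 1 (rule 18): 000000000
Gen 2 (rule 158): 000000000
Gen 3 (rule 22): 000000000
Gen 4 (rule 18): 000000000
Gen 5 (rule 158): 000000000
Gen 6 (rule 22): 000000000
Gen 7 (rule 18): 000000000
Gen 8 (rule 158): 000000000
Gen 9 (rule 22): 000000000
Gen 10 (rule 18): 000000000
Gen 11 (rule 158): 000000000
Gen 12 (rule 22): 000000000
Gen 13 (rule 18): 000000000

Answer: 1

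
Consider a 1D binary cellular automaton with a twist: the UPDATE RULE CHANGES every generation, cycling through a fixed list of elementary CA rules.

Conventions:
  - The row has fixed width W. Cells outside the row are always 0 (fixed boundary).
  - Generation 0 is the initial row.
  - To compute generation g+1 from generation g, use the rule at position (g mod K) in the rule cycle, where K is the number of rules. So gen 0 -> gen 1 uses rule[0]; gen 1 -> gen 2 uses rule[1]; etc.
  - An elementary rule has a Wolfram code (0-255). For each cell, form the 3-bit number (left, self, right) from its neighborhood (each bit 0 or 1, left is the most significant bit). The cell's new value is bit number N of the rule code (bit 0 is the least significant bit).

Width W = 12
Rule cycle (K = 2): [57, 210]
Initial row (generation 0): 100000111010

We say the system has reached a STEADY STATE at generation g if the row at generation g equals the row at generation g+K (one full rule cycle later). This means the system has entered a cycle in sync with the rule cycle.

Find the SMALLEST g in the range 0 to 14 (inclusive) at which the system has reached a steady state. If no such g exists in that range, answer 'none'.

Gen 0: 100000111010
Gen 1 (rule 57): 011110100101
Gen 2 (rule 210): 101110011000
Gen 3 (rule 57): 011001010111
Gen 4 (rule 210): 101110000011
Gen 5 (rule 57): 011001111010
Gen 6 (rule 210): 101110111001
Gen 7 (rule 57): 011001100100
Gen 8 (rule 210): 101110111010
Gen 9 (rule 57): 011001100101
Gen 10 (rule 210): 101110111000
Gen 11 (rule 57): 011001100111
Gen 12 (rule 210): 101110111011
Gen 13 (rule 57): 011001100110
Gen 14 (rule 210): 101110111011
Gen 15 (rule 57): 011001100110
Gen 16 (rule 210): 101110111011

Answer: 12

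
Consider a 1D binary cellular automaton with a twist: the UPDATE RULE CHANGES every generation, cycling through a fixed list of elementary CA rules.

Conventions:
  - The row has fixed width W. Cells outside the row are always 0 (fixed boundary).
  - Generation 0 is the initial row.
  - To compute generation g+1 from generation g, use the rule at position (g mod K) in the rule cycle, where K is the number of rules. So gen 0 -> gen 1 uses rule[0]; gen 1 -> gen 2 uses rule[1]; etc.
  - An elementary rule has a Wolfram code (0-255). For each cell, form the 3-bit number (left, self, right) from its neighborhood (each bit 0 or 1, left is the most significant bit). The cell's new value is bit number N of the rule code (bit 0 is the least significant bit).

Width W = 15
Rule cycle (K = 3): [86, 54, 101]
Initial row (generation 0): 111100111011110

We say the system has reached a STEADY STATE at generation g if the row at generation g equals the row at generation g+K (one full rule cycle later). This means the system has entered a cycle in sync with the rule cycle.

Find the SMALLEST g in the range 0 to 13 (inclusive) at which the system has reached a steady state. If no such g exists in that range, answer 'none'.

Gen 0: 111100111011110
Gen 1 (rule 86): 000111001000011
Gen 2 (rule 54): 001000111100100
Gen 3 (rule 101): 101010000100101
Gen 4 (rule 86): 101011001111101
Gen 5 (rule 54): 111100110000011
Gen 6 (rule 101): 000100010111001
Gen 7 (rule 86): 001110110001111
Gen 8 (rule 54): 010001001010000
Gen 9 (rule 101): 010101001110111
Gen 10 (rule 86): 110101110010001
Gen 11 (rule 54): 001110001111011
Gen 12 (rule 101): 100010100001101
Gen 13 (rule 86): 110110110010101
Gen 14 (rule 54): 001001001111111
Gen 15 (rule 101): 101001000000001
Gen 16 (rule 86): 101111100000011

Answer: none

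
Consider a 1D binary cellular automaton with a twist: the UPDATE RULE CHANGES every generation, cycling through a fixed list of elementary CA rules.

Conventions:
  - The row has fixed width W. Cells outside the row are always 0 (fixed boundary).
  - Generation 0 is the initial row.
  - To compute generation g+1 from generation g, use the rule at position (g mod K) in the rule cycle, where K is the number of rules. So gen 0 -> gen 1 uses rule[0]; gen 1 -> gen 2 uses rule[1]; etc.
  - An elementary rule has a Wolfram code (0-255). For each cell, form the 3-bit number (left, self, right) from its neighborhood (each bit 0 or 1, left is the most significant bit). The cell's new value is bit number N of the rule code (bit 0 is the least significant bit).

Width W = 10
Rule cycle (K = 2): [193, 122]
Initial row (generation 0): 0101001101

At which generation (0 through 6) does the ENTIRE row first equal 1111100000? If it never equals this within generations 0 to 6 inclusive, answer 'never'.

Gen 0: 0101001101
Gen 1 (rule 193): 0000000100
Gen 2 (rule 122): 0000001010
Gen 3 (rule 193): 1111100000
Gen 4 (rule 122): 1000110000
Gen 5 (rule 193): 0010010111
Gen 6 (rule 122): 0101101101

Answer: 3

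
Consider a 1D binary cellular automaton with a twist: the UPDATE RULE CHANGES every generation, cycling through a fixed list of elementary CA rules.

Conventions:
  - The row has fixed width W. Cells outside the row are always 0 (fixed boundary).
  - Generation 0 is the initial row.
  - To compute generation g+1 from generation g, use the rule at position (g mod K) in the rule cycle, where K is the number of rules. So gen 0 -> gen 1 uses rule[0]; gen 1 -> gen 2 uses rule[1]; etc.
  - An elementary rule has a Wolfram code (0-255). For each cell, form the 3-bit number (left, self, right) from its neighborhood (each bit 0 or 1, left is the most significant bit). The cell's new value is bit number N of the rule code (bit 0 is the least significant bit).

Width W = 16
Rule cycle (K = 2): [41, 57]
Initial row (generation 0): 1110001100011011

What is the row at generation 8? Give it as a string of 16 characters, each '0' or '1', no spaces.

Answer: 1010111111100101

Derivation:
Gen 0: 1110001100011011
Gen 1 (rule 41): 1000101001010110
Gen 2 (rule 57): 0110010100101101
Gen 3 (rule 41): 0100001000011010
Gen 4 (rule 57): 0011100111010101
Gen 5 (rule 41): 1010000100101010
Gen 6 (rule 57): 0101110010010101
Gen 7 (rule 41): 0011000000001010
Gen 8 (rule 57): 1010111111100101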